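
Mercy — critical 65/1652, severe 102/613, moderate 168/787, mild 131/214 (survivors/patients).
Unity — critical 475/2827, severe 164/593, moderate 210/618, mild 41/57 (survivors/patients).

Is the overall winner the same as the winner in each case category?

Critical: Mercy 65/1652 = 3.9%, Unity 475/2827 = 16.8% → Unity
Severe: Mercy 102/613 = 16.6%, Unity 164/593 = 27.7% → Unity
Moderate: Mercy 168/787 = 21.3%, Unity 210/618 = 34.0% → Unity
Mild: Mercy 131/214 = 61.2%, Unity 41/57 = 71.9% → Unity
Overall: Mercy 466/3266 = 14.3%, Unity 890/4095 = 21.7% → Unity
Unity wins overall and in every case group — no reversal.

Yes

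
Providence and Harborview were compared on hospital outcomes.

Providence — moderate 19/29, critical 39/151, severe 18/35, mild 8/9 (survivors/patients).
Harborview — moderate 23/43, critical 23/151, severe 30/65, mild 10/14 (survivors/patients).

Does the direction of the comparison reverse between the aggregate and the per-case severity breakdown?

No

Moderate: Providence 19/29 = 65.5%, Harborview 23/43 = 53.5% → Providence
Critical: Providence 39/151 = 25.8%, Harborview 23/151 = 15.2% → Providence
Severe: Providence 18/35 = 51.4%, Harborview 30/65 = 46.2% → Providence
Mild: Providence 8/9 = 88.9%, Harborview 10/14 = 71.4% → Providence
Overall: Providence 84/224 = 37.5%, Harborview 86/273 = 31.5% → Providence
Providence wins overall and in every case group — no reversal.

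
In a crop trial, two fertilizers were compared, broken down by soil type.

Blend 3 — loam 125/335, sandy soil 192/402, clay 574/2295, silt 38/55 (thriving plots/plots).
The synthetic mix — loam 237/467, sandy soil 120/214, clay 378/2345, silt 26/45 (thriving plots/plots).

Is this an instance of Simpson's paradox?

No

Loam: Blend 3 125/335 = 37.3%, the synthetic mix 237/467 = 50.7% → the synthetic mix
Sandy soil: Blend 3 192/402 = 47.8%, the synthetic mix 120/214 = 56.1% → the synthetic mix
Clay: Blend 3 574/2295 = 25.0%, the synthetic mix 378/2345 = 16.1% → Blend 3
Silt: Blend 3 38/55 = 69.1%, the synthetic mix 26/45 = 57.8% → Blend 3
Overall: Blend 3 929/3087 = 30.1%, the synthetic mix 761/3071 = 24.8% → Blend 3
Neither sweeps: Blend 3 wins 2 of 4 groups, the synthetic mix wins 2. Blend 3 wins overall but not every group — no Simpson reversal.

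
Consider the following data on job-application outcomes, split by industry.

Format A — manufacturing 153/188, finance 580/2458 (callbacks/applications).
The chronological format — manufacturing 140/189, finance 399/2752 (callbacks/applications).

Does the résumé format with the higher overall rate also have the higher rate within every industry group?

Yes

Manufacturing: Format A 153/188 = 81.4%, the chronological format 140/189 = 74.1% → Format A
Finance: Format A 580/2458 = 23.6%, the chronological format 399/2752 = 14.5% → Format A
Overall: Format A 733/2646 = 27.7%, the chronological format 539/2941 = 18.3% → Format A
Format A wins overall and in every industry group — no reversal.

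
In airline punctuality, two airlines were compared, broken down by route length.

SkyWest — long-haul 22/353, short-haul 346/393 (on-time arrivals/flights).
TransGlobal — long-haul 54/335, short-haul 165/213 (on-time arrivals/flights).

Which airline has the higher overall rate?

Long-haul: SkyWest 22/353 = 6.2%, TransGlobal 54/335 = 16.1% → TransGlobal
Short-haul: SkyWest 346/393 = 88.0%, TransGlobal 165/213 = 77.5% → SkyWest
Overall: SkyWest 368/746 = 49.3%, TransGlobal 219/548 = 40.0% → SkyWest
(Neither sweeps every route group, but SkyWest has the higher pooled rate.)

SkyWest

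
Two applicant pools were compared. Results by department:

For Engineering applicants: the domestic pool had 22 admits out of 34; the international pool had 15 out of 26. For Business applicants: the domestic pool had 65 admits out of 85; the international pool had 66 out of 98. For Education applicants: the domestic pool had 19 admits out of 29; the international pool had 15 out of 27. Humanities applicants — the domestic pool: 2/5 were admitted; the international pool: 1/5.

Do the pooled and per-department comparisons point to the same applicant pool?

Engineering: the domestic pool 22/34 = 64.7%, the international pool 15/26 = 57.7% → the domestic pool
Business: the domestic pool 65/85 = 76.5%, the international pool 66/98 = 67.3% → the domestic pool
Education: the domestic pool 19/29 = 65.5%, the international pool 15/27 = 55.6% → the domestic pool
Humanities: the domestic pool 2/5 = 40.0%, the international pool 1/5 = 20.0% → the domestic pool
Overall: the domestic pool 108/153 = 70.6%, the international pool 97/156 = 62.2% → the domestic pool
The domestic pool wins overall and in every department group — no reversal.

Yes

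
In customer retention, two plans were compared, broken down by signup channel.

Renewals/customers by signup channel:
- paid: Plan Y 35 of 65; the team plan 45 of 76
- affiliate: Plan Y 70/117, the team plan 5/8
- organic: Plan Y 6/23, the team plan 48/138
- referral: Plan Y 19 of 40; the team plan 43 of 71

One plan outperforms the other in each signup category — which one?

the team plan

Paid: Plan Y 35/65 = 53.8%, the team plan 45/76 = 59.2% → the team plan
Affiliate: Plan Y 70/117 = 59.8%, the team plan 5/8 = 62.5% → the team plan
Organic: Plan Y 6/23 = 26.1%, the team plan 48/138 = 34.8% → the team plan
Referral: Plan Y 19/40 = 47.5%, the team plan 43/71 = 60.6% → the team plan
The team plan has the higher rate in all 4 groups.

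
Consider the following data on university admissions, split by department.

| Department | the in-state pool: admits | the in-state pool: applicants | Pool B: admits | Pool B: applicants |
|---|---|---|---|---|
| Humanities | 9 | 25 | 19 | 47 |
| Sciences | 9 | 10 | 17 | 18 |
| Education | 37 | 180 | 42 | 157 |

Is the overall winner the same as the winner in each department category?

Yes

Humanities: the in-state pool 9/25 = 36.0%, Pool B 19/47 = 40.4% → Pool B
Sciences: the in-state pool 9/10 = 90.0%, Pool B 17/18 = 94.4% → Pool B
Education: the in-state pool 37/180 = 20.6%, Pool B 42/157 = 26.8% → Pool B
Overall: the in-state pool 55/215 = 25.6%, Pool B 78/222 = 35.1% → Pool B
Pool B wins overall and in every department group — no reversal.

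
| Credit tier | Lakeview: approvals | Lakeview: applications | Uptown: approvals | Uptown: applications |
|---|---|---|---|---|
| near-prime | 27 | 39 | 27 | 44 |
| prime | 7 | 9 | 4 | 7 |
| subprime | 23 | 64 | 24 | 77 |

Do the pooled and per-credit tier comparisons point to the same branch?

Near-prime: Lakeview 27/39 = 69.2%, Uptown 27/44 = 61.4% → Lakeview
Prime: Lakeview 7/9 = 77.8%, Uptown 4/7 = 57.1% → Lakeview
Subprime: Lakeview 23/64 = 35.9%, Uptown 24/77 = 31.2% → Lakeview
Overall: Lakeview 57/112 = 50.9%, Uptown 55/128 = 43.0% → Lakeview
Lakeview wins overall and in every credit group — no reversal.

Yes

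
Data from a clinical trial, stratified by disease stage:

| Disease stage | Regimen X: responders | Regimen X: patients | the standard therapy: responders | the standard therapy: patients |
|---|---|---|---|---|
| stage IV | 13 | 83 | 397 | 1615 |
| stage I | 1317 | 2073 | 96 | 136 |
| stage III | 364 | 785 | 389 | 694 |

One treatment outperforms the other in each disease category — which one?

the standard therapy

Stage IV: Regimen X 13/83 = 15.7%, the standard therapy 397/1615 = 24.6% → the standard therapy
Stage I: Regimen X 1317/2073 = 63.5%, the standard therapy 96/136 = 70.6% → the standard therapy
Stage III: Regimen X 364/785 = 46.4%, the standard therapy 389/694 = 56.1% → the standard therapy
The standard therapy has the higher rate in all 3 groups.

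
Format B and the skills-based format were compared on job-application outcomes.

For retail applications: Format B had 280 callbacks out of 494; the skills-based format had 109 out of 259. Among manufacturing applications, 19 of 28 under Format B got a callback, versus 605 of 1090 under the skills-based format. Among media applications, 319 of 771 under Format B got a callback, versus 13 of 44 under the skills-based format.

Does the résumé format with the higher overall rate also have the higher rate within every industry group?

No

Retail: Format B 280/494 = 56.7%, the skills-based format 109/259 = 42.1% → Format B
Manufacturing: Format B 19/28 = 67.9%, the skills-based format 605/1090 = 55.5% → Format B
Media: Format B 319/771 = 41.4%, the skills-based format 13/44 = 29.5% → Format B
Overall: Format B 618/1293 = 47.8%, the skills-based format 727/1393 = 52.2% → the skills-based format
Format B wins each industry group but the skills-based format wins overall — the comparison reverses. Format B's applications skew toward media, which has a lower base rate.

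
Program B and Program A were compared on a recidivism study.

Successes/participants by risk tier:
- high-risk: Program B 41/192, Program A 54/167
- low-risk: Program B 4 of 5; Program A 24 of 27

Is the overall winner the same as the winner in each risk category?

Yes

High-risk: Program B 41/192 = 21.4%, Program A 54/167 = 32.3% → Program A
Low-risk: Program B 4/5 = 80.0%, Program A 24/27 = 88.9% → Program A
Overall: Program B 45/197 = 22.8%, Program A 78/194 = 40.2% → Program A
Program A wins overall and in every risk group — no reversal.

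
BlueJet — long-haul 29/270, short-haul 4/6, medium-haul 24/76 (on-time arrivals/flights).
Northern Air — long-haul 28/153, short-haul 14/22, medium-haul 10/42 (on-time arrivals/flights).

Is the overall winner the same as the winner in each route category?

Long-haul: BlueJet 29/270 = 10.7%, Northern Air 28/153 = 18.3% → Northern Air
Short-haul: BlueJet 4/6 = 66.7%, Northern Air 14/22 = 63.6% → BlueJet
Medium-haul: BlueJet 24/76 = 31.6%, Northern Air 10/42 = 23.8% → BlueJet
Overall: BlueJet 57/352 = 16.2%, Northern Air 52/217 = 24.0% → Northern Air
Neither sweeps: BlueJet wins 2 of 3 groups, Northern Air wins 1. Northern Air wins overall but not every group — no Simpson reversal.

No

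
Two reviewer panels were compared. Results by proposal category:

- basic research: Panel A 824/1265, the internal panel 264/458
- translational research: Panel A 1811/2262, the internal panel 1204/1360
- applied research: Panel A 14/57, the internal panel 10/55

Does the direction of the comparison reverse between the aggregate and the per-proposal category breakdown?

Basic research: Panel A 824/1265 = 65.1%, the internal panel 264/458 = 57.6% → Panel A
Translational research: Panel A 1811/2262 = 80.1%, the internal panel 1204/1360 = 88.5% → the internal panel
Applied research: Panel A 14/57 = 24.6%, the internal panel 10/55 = 18.2% → Panel A
Overall: Panel A 2649/3584 = 73.9%, the internal panel 1478/1873 = 78.9% → the internal panel
Neither sweeps: Panel A wins 2 of 3 groups, the internal panel wins 1. The internal panel wins overall but not every group — no Simpson reversal.

No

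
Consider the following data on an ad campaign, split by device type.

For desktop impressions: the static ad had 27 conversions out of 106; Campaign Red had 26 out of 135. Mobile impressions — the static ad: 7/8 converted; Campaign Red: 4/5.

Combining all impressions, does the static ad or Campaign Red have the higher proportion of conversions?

Desktop: the static ad 27/106 = 25.5%, Campaign Red 26/135 = 19.3% → the static ad
Mobile: the static ad 7/8 = 87.5%, Campaign Red 4/5 = 80.0% → the static ad
Overall: the static ad 34/114 = 29.8%, Campaign Red 30/140 = 21.4% → the static ad

the static ad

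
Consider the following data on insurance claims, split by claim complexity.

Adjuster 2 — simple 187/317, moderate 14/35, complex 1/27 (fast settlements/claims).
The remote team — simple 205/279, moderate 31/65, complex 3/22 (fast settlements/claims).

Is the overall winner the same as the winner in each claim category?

Yes

Simple: Adjuster 2 187/317 = 59.0%, the remote team 205/279 = 73.5% → the remote team
Moderate: Adjuster 2 14/35 = 40.0%, the remote team 31/65 = 47.7% → the remote team
Complex: Adjuster 2 1/27 = 3.7%, the remote team 3/22 = 13.6% → the remote team
Overall: Adjuster 2 202/379 = 53.3%, the remote team 239/366 = 65.3% → the remote team
The remote team wins overall and in every claim group — no reversal.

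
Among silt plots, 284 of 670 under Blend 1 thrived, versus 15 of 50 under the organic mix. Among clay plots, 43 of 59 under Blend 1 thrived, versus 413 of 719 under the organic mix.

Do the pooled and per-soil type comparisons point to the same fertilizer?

Silt: Blend 1 284/670 = 42.4%, the organic mix 15/50 = 30.0% → Blend 1
Clay: Blend 1 43/59 = 72.9%, the organic mix 413/719 = 57.4% → Blend 1
Overall: Blend 1 327/729 = 44.9%, the organic mix 428/769 = 55.7% → the organic mix
Blend 1 wins each soil group but the organic mix wins overall — the comparison reverses. Blend 1's plots skew toward silt, which has a lower base rate.

No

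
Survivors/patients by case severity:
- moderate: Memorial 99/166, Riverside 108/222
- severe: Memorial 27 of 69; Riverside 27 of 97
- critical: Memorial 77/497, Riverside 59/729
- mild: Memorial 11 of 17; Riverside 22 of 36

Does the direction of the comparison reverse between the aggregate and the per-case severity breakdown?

Moderate: Memorial 99/166 = 59.6%, Riverside 108/222 = 48.6% → Memorial
Severe: Memorial 27/69 = 39.1%, Riverside 27/97 = 27.8% → Memorial
Critical: Memorial 77/497 = 15.5%, Riverside 59/729 = 8.1% → Memorial
Mild: Memorial 11/17 = 64.7%, Riverside 22/36 = 61.1% → Memorial
Overall: Memorial 214/749 = 28.6%, Riverside 216/1084 = 19.9% → Memorial
Memorial wins overall and in every case group — no reversal.

No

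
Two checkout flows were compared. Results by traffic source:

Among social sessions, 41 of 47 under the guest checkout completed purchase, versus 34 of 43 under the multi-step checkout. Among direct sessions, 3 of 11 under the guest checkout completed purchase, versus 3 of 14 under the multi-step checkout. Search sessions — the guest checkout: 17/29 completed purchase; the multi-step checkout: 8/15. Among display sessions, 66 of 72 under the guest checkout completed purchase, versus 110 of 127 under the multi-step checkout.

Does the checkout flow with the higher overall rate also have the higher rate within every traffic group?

Yes

Social: the guest checkout 41/47 = 87.2%, the multi-step checkout 34/43 = 79.1% → the guest checkout
Direct: the guest checkout 3/11 = 27.3%, the multi-step checkout 3/14 = 21.4% → the guest checkout
Search: the guest checkout 17/29 = 58.6%, the multi-step checkout 8/15 = 53.3% → the guest checkout
Display: the guest checkout 66/72 = 91.7%, the multi-step checkout 110/127 = 86.6% → the guest checkout
Overall: the guest checkout 127/159 = 79.9%, the multi-step checkout 155/199 = 77.9% → the guest checkout
The guest checkout wins overall and in every traffic group — no reversal.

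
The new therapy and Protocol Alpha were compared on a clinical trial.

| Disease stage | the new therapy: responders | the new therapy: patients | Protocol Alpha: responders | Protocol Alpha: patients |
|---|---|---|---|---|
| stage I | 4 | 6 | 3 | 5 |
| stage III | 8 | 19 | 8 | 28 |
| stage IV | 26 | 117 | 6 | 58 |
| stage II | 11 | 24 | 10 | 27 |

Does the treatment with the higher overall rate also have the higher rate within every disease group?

Stage I: the new therapy 4/6 = 66.7%, Protocol Alpha 3/5 = 60.0% → the new therapy
Stage III: the new therapy 8/19 = 42.1%, Protocol Alpha 8/28 = 28.6% → the new therapy
Stage IV: the new therapy 26/117 = 22.2%, Protocol Alpha 6/58 = 10.3% → the new therapy
Stage II: the new therapy 11/24 = 45.8%, Protocol Alpha 10/27 = 37.0% → the new therapy
Overall: the new therapy 49/166 = 29.5%, Protocol Alpha 27/118 = 22.9% → the new therapy
The new therapy wins overall and in every disease group — no reversal.

Yes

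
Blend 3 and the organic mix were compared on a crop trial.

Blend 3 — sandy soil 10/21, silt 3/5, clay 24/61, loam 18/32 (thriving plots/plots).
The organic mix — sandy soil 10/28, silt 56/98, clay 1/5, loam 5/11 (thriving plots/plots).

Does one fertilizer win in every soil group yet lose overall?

Sandy soil: Blend 3 10/21 = 47.6%, the organic mix 10/28 = 35.7% → Blend 3
Silt: Blend 3 3/5 = 60.0%, the organic mix 56/98 = 57.1% → Blend 3
Clay: Blend 3 24/61 = 39.3%, the organic mix 1/5 = 20.0% → Blend 3
Loam: Blend 3 18/32 = 56.2%, the organic mix 5/11 = 45.5% → Blend 3
Overall: Blend 3 55/119 = 46.2%, the organic mix 72/142 = 50.7% → the organic mix
Blend 3 wins each soil group but the organic mix wins overall — the comparison reverses. Blend 3's plots skew toward clay, which has a lower base rate.

Yes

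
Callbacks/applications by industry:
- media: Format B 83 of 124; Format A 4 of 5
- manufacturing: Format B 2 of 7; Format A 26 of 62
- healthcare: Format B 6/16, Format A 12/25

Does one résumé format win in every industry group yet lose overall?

Yes

Media: Format B 83/124 = 66.9%, Format A 4/5 = 80.0% → Format A
Manufacturing: Format B 2/7 = 28.6%, Format A 26/62 = 41.9% → Format A
Healthcare: Format B 6/16 = 37.5%, Format A 12/25 = 48.0% → Format A
Overall: Format B 91/147 = 61.9%, Format A 42/92 = 45.7% → Format B
Format A wins each industry group but Format B wins overall — the comparison reverses. Format A's applications skew toward manufacturing, which has a lower base rate.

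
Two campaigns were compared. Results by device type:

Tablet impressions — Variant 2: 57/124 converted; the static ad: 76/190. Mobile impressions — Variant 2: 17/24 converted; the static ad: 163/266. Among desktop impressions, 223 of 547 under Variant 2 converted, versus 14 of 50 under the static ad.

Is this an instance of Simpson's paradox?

Yes

Tablet: Variant 2 57/124 = 46.0%, the static ad 76/190 = 40.0% → Variant 2
Mobile: Variant 2 17/24 = 70.8%, the static ad 163/266 = 61.3% → Variant 2
Desktop: Variant 2 223/547 = 40.8%, the static ad 14/50 = 28.0% → Variant 2
Overall: Variant 2 297/695 = 42.7%, the static ad 253/506 = 50.0% → the static ad
Variant 2 wins each device group but the static ad wins overall — the comparison reverses. Variant 2's impressions skew toward desktop, which has a lower base rate.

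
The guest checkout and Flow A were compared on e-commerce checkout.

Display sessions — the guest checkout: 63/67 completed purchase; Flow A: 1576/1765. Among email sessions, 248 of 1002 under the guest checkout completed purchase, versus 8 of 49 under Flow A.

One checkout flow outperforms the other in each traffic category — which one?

the guest checkout

Display: the guest checkout 63/67 = 94.0%, Flow A 1576/1765 = 89.3% → the guest checkout
Email: the guest checkout 248/1002 = 24.8%, Flow A 8/49 = 16.3% → the guest checkout
The guest checkout has the higher rate in both groups.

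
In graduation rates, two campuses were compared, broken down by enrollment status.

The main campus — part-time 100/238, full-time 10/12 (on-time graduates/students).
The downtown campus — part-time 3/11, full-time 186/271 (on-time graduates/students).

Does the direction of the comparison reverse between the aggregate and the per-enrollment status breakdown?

Part-time: the main campus 100/238 = 42.0%, the downtown campus 3/11 = 27.3% → the main campus
Full-time: the main campus 10/12 = 83.3%, the downtown campus 186/271 = 68.6% → the main campus
Overall: the main campus 110/250 = 44.0%, the downtown campus 189/282 = 67.0% → the downtown campus
The main campus wins each enrollment group but the downtown campus wins overall — the comparison reverses. The main campus's students skew toward part-time, which has a lower base rate.

Yes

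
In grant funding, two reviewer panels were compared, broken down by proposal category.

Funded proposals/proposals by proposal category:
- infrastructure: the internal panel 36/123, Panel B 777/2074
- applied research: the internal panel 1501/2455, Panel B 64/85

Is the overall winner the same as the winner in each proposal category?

No

Infrastructure: the internal panel 36/123 = 29.3%, Panel B 777/2074 = 37.5% → Panel B
Applied research: the internal panel 1501/2455 = 61.1%, Panel B 64/85 = 75.3% → Panel B
Overall: the internal panel 1537/2578 = 59.6%, Panel B 841/2159 = 39.0% → the internal panel
Panel B wins each proposal group but the internal panel wins overall — the comparison reverses. Panel B's proposals skew toward infrastructure, which has a lower base rate.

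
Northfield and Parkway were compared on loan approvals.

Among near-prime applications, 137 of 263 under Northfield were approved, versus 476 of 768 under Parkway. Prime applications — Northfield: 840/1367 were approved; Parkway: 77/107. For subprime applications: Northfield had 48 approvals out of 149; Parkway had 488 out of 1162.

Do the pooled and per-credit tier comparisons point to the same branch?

No

Near-prime: Northfield 137/263 = 52.1%, Parkway 476/768 = 62.0% → Parkway
Prime: Northfield 840/1367 = 61.4%, Parkway 77/107 = 72.0% → Parkway
Subprime: Northfield 48/149 = 32.2%, Parkway 488/1162 = 42.0% → Parkway
Overall: Northfield 1025/1779 = 57.6%, Parkway 1041/2037 = 51.1% → Northfield
Parkway wins each credit group but Northfield wins overall — the comparison reverses. Parkway's applications skew toward subprime, which has a lower base rate.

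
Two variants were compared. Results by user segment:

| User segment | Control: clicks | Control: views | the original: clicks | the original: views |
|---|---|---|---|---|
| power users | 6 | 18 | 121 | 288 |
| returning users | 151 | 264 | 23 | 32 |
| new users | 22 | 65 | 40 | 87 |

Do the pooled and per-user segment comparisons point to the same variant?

No

Power users: Control 6/18 = 33.3%, the original 121/288 = 42.0% → the original
Returning users: Control 151/264 = 57.2%, the original 23/32 = 71.9% → the original
New users: Control 22/65 = 33.8%, the original 40/87 = 46.0% → the original
Overall: Control 179/347 = 51.6%, the original 184/407 = 45.2% → Control
The original wins each user group but Control wins overall — the comparison reverses. The original's views skew toward power users, which has a lower base rate.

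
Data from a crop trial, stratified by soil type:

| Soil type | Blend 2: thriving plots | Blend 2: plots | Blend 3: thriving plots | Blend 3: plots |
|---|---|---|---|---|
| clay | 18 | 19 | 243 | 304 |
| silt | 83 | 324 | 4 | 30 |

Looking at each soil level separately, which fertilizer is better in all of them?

Clay: Blend 2 18/19 = 94.7%, Blend 3 243/304 = 79.9% → Blend 2
Silt: Blend 2 83/324 = 25.6%, Blend 3 4/30 = 13.3% → Blend 2
Blend 2 has the higher rate in both groups.

Blend 2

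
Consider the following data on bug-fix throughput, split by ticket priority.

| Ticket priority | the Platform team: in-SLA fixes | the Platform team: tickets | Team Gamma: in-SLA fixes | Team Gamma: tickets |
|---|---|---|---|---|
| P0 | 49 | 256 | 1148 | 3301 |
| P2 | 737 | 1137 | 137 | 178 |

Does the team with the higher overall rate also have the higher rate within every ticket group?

P0: the Platform team 49/256 = 19.1%, Team Gamma 1148/3301 = 34.8% → Team Gamma
P2: the Platform team 737/1137 = 64.8%, Team Gamma 137/178 = 77.0% → Team Gamma
Overall: the Platform team 786/1393 = 56.4%, Team Gamma 1285/3479 = 36.9% → the Platform team
Team Gamma wins each ticket group but the Platform team wins overall — the comparison reverses. Team Gamma's tickets skew toward P0, which has a lower base rate.

No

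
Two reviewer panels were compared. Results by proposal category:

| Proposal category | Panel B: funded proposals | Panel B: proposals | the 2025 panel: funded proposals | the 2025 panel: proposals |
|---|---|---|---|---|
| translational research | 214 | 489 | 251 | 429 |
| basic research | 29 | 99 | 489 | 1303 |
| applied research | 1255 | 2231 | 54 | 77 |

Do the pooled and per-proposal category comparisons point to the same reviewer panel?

No

Translational research: Panel B 214/489 = 43.8%, the 2025 panel 251/429 = 58.5% → the 2025 panel
Basic research: Panel B 29/99 = 29.3%, the 2025 panel 489/1303 = 37.5% → the 2025 panel
Applied research: Panel B 1255/2231 = 56.3%, the 2025 panel 54/77 = 70.1% → the 2025 panel
Overall: Panel B 1498/2819 = 53.1%, the 2025 panel 794/1809 = 43.9% → Panel B
The 2025 panel wins each proposal group but Panel B wins overall — the comparison reverses. The 2025 panel's proposals skew toward basic research, which has a lower base rate.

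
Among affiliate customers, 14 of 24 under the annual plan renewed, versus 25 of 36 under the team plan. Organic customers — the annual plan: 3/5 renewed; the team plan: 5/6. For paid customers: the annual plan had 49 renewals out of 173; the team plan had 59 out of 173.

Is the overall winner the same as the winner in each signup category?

Affiliate: the annual plan 14/24 = 58.3%, the team plan 25/36 = 69.4% → the team plan
Organic: the annual plan 3/5 = 60.0%, the team plan 5/6 = 83.3% → the team plan
Paid: the annual plan 49/173 = 28.3%, the team plan 59/173 = 34.1% → the team plan
Overall: the annual plan 66/202 = 32.7%, the team plan 89/215 = 41.4% → the team plan
The team plan wins overall and in every signup group — no reversal.

Yes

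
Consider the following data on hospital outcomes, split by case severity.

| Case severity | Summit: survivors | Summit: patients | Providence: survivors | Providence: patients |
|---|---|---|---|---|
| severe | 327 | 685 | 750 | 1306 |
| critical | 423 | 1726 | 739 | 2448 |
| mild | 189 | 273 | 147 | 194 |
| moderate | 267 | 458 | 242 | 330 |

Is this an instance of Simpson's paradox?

No

Severe: Summit 327/685 = 47.7%, Providence 750/1306 = 57.4% → Providence
Critical: Summit 423/1726 = 24.5%, Providence 739/2448 = 30.2% → Providence
Mild: Summit 189/273 = 69.2%, Providence 147/194 = 75.8% → Providence
Moderate: Summit 267/458 = 58.3%, Providence 242/330 = 73.3% → Providence
Overall: Summit 1206/3142 = 38.4%, Providence 1878/4278 = 43.9% → Providence
Providence wins overall and in every case group — no reversal.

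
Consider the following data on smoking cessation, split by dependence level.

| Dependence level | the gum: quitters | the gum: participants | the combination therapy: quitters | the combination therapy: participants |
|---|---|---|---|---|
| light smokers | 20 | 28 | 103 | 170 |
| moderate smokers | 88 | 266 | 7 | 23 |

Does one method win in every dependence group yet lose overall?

Light smokers: the gum 20/28 = 71.4%, the combination therapy 103/170 = 60.6% → the gum
Moderate smokers: the gum 88/266 = 33.1%, the combination therapy 7/23 = 30.4% → the gum
Overall: the gum 108/294 = 36.7%, the combination therapy 110/193 = 57.0% → the combination therapy
The gum wins each dependence group but the combination therapy wins overall — the comparison reverses. The gum's participants skew toward moderate smokers, which has a lower base rate.

Yes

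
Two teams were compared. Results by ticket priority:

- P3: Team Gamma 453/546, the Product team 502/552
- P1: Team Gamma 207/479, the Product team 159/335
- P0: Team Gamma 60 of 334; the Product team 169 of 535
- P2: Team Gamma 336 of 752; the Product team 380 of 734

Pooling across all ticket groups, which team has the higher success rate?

the Product team

P3: Team Gamma 453/546 = 83.0%, the Product team 502/552 = 90.9% → the Product team
P1: Team Gamma 207/479 = 43.2%, the Product team 159/335 = 47.5% → the Product team
P0: Team Gamma 60/334 = 18.0%, the Product team 169/535 = 31.6% → the Product team
P2: Team Gamma 336/752 = 44.7%, the Product team 380/734 = 51.8% → the Product team
Overall: Team Gamma 1056/2111 = 50.0%, the Product team 1210/2156 = 56.1% → the Product team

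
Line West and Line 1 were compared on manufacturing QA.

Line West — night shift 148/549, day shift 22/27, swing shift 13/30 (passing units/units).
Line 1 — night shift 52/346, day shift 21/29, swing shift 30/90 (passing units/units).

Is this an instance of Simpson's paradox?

Night shift: Line West 148/549 = 27.0%, Line 1 52/346 = 15.0% → Line West
Day shift: Line West 22/27 = 81.5%, Line 1 21/29 = 72.4% → Line West
Swing shift: Line West 13/30 = 43.3%, Line 1 30/90 = 33.3% → Line West
Overall: Line West 183/606 = 30.2%, Line 1 103/465 = 22.2% → Line West
Line West wins overall and in every shift group — no reversal.

No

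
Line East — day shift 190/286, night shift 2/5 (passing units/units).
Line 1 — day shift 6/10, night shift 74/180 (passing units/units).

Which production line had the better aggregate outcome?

Day shift: Line East 190/286 = 66.4%, Line 1 6/10 = 60.0% → Line East
Night shift: Line East 2/5 = 40.0%, Line 1 74/180 = 41.1% → Line 1
Overall: Line East 192/291 = 66.0%, Line 1 80/190 = 42.1% → Line East
(Neither sweeps every shift group, but Line East has the higher pooled rate.)

Line East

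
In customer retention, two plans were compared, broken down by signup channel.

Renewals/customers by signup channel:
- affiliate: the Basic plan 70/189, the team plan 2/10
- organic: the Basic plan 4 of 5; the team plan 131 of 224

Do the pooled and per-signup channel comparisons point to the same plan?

Affiliate: the Basic plan 70/189 = 37.0%, the team plan 2/10 = 20.0% → the Basic plan
Organic: the Basic plan 4/5 = 80.0%, the team plan 131/224 = 58.5% → the Basic plan
Overall: the Basic plan 74/194 = 38.1%, the team plan 133/234 = 56.8% → the team plan
The Basic plan wins each signup group but the team plan wins overall — the comparison reverses. The Basic plan's customers skew toward affiliate, which has a lower base rate.

No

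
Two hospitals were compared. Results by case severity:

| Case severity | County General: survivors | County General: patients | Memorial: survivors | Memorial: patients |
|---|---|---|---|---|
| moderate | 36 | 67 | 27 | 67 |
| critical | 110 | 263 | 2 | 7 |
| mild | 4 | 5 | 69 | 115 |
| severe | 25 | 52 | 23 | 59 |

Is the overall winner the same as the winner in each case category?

Moderate: County General 36/67 = 53.7%, Memorial 27/67 = 40.3% → County General
Critical: County General 110/263 = 41.8%, Memorial 2/7 = 28.6% → County General
Mild: County General 4/5 = 80.0%, Memorial 69/115 = 60.0% → County General
Severe: County General 25/52 = 48.1%, Memorial 23/59 = 39.0% → County General
Overall: County General 175/387 = 45.2%, Memorial 121/248 = 48.8% → Memorial
County General wins each case group but Memorial wins overall — the comparison reverses. County General's patients skew toward critical, which has a lower base rate.

No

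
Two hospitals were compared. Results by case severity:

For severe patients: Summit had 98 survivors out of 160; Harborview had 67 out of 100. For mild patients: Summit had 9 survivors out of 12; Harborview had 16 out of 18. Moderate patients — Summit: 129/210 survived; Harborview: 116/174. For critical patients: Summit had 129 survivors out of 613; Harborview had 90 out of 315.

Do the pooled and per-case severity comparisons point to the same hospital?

Yes

Severe: Summit 98/160 = 61.2%, Harborview 67/100 = 67.0% → Harborview
Mild: Summit 9/12 = 75.0%, Harborview 16/18 = 88.9% → Harborview
Moderate: Summit 129/210 = 61.4%, Harborview 116/174 = 66.7% → Harborview
Critical: Summit 129/613 = 21.0%, Harborview 90/315 = 28.6% → Harborview
Overall: Summit 365/995 = 36.7%, Harborview 289/607 = 47.6% → Harborview
Harborview wins overall and in every case group — no reversal.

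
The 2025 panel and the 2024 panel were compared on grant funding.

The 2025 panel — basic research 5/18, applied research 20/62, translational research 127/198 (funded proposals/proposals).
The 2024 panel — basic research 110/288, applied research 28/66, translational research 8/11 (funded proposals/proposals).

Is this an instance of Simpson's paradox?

Yes

Basic research: the 2025 panel 5/18 = 27.8%, the 2024 panel 110/288 = 38.2% → the 2024 panel
Applied research: the 2025 panel 20/62 = 32.3%, the 2024 panel 28/66 = 42.4% → the 2024 panel
Translational research: the 2025 panel 127/198 = 64.1%, the 2024 panel 8/11 = 72.7% → the 2024 panel
Overall: the 2025 panel 152/278 = 54.7%, the 2024 panel 146/365 = 40.0% → the 2025 panel
The 2024 panel wins each proposal group but the 2025 panel wins overall — the comparison reverses. The 2024 panel's proposals skew toward basic research, which has a lower base rate.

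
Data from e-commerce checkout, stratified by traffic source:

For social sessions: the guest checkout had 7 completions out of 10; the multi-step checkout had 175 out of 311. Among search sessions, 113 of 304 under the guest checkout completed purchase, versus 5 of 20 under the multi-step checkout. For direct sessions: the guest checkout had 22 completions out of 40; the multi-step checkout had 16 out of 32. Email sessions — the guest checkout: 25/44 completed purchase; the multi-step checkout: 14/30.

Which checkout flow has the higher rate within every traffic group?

Social: the guest checkout 7/10 = 70.0%, the multi-step checkout 175/311 = 56.3% → the guest checkout
Search: the guest checkout 113/304 = 37.2%, the multi-step checkout 5/20 = 25.0% → the guest checkout
Direct: the guest checkout 22/40 = 55.0%, the multi-step checkout 16/32 = 50.0% → the guest checkout
Email: the guest checkout 25/44 = 56.8%, the multi-step checkout 14/30 = 46.7% → the guest checkout
The guest checkout has the higher rate in all 4 groups.

the guest checkout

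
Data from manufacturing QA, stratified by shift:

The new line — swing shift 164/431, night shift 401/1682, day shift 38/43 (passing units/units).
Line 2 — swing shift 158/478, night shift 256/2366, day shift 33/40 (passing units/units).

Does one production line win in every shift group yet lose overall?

Swing shift: the new line 164/431 = 38.1%, Line 2 158/478 = 33.1% → the new line
Night shift: the new line 401/1682 = 23.8%, Line 2 256/2366 = 10.8% → the new line
Day shift: the new line 38/43 = 88.4%, Line 2 33/40 = 82.5% → the new line
Overall: the new line 603/2156 = 28.0%, Line 2 447/2884 = 15.5% → the new line
The new line wins overall and in every shift group — no reversal.

No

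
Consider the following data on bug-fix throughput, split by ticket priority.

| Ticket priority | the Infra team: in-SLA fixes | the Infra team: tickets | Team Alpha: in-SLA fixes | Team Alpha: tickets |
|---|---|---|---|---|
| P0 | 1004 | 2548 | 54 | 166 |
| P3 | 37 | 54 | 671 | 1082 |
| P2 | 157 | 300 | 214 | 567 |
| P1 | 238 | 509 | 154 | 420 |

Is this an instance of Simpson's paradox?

P0: the Infra team 1004/2548 = 39.4%, Team Alpha 54/166 = 32.5% → the Infra team
P3: the Infra team 37/54 = 68.5%, Team Alpha 671/1082 = 62.0% → the Infra team
P2: the Infra team 157/300 = 52.3%, Team Alpha 214/567 = 37.7% → the Infra team
P1: the Infra team 238/509 = 46.8%, Team Alpha 154/420 = 36.7% → the Infra team
Overall: the Infra team 1436/3411 = 42.1%, Team Alpha 1093/2235 = 48.9% → Team Alpha
The Infra team wins each ticket group but Team Alpha wins overall — the comparison reverses. The Infra team's tickets skew toward P0, which has a lower base rate.

Yes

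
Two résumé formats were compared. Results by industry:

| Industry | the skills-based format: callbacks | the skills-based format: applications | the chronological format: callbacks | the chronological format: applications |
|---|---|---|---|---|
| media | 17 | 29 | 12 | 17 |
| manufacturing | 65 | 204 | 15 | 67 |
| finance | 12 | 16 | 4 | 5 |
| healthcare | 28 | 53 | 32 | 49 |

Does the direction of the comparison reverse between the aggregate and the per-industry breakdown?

No

Media: the skills-based format 17/29 = 58.6%, the chronological format 12/17 = 70.6% → the chronological format
Manufacturing: the skills-based format 65/204 = 31.9%, the chronological format 15/67 = 22.4% → the skills-based format
Finance: the skills-based format 12/16 = 75.0%, the chronological format 4/5 = 80.0% → the chronological format
Healthcare: the skills-based format 28/53 = 52.8%, the chronological format 32/49 = 65.3% → the chronological format
Overall: the skills-based format 122/302 = 40.4%, the chronological format 63/138 = 45.7% → the chronological format
Neither sweeps: the skills-based format wins 1 of 4 groups, the chronological format wins 3. The chronological format wins overall but not every group — no Simpson reversal.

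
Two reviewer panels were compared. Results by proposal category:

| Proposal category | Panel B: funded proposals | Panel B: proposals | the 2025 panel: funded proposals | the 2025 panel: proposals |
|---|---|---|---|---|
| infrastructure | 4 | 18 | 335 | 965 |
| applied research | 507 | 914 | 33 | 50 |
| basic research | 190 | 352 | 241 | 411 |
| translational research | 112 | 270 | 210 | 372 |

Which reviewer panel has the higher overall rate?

Panel B

Infrastructure: Panel B 4/18 = 22.2%, the 2025 panel 335/965 = 34.7% → the 2025 panel
Applied research: Panel B 507/914 = 55.5%, the 2025 panel 33/50 = 66.0% → the 2025 panel
Basic research: Panel B 190/352 = 54.0%, the 2025 panel 241/411 = 58.6% → the 2025 panel
Translational research: Panel B 112/270 = 41.5%, the 2025 panel 210/372 = 56.5% → the 2025 panel
Overall: Panel B 813/1554 = 52.3%, the 2025 panel 819/1798 = 45.6% → Panel B
(The 2025 panel wins every proposal group but Panel B wins overall — the 2025 panel's proposals skew toward the low-rate infrastructure group.)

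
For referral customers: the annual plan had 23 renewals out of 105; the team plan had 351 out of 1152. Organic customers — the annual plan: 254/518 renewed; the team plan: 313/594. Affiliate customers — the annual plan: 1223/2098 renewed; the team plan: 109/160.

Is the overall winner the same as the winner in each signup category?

Referral: the annual plan 23/105 = 21.9%, the team plan 351/1152 = 30.5% → the team plan
Organic: the annual plan 254/518 = 49.0%, the team plan 313/594 = 52.7% → the team plan
Affiliate: the annual plan 1223/2098 = 58.3%, the team plan 109/160 = 68.1% → the team plan
Overall: the annual plan 1500/2721 = 55.1%, the team plan 773/1906 = 40.6% → the annual plan
The team plan wins each signup group but the annual plan wins overall — the comparison reverses. The team plan's customers skew toward referral, which has a lower base rate.

No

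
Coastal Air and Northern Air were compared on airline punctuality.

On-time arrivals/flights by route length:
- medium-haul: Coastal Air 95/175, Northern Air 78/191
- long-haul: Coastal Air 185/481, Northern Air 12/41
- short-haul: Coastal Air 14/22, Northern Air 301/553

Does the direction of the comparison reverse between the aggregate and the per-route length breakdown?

Medium-haul: Coastal Air 95/175 = 54.3%, Northern Air 78/191 = 40.8% → Coastal Air
Long-haul: Coastal Air 185/481 = 38.5%, Northern Air 12/41 = 29.3% → Coastal Air
Short-haul: Coastal Air 14/22 = 63.6%, Northern Air 301/553 = 54.4% → Coastal Air
Overall: Coastal Air 294/678 = 43.4%, Northern Air 391/785 = 49.8% → Northern Air
Coastal Air wins each route group but Northern Air wins overall — the comparison reverses. Coastal Air's flights skew toward long-haul, which has a lower base rate.

Yes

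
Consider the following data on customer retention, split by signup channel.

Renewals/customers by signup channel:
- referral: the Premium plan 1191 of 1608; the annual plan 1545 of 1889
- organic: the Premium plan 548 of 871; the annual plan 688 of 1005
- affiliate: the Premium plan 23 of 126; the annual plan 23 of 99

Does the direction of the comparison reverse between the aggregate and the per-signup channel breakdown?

Referral: the Premium plan 1191/1608 = 74.1%, the annual plan 1545/1889 = 81.8% → the annual plan
Organic: the Premium plan 548/871 = 62.9%, the annual plan 688/1005 = 68.5% → the annual plan
Affiliate: the Premium plan 23/126 = 18.3%, the annual plan 23/99 = 23.2% → the annual plan
Overall: the Premium plan 1762/2605 = 67.6%, the annual plan 2256/2993 = 75.4% → the annual plan
The annual plan wins overall and in every signup group — no reversal.

No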